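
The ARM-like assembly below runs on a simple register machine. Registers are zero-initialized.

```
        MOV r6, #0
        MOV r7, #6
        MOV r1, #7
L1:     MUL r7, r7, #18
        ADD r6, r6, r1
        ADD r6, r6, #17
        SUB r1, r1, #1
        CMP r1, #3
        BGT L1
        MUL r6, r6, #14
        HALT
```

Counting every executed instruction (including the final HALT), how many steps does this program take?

29

after MOV r6, #0: r6=0
after MOV r7, #6: r7=6
after MOV r1, #7: r1=7
after MUL r7, r7, #18: r7=6*18=108
after ADD r6, r6, r1: r6=0+7=7
after ADD r6, r6, #17: r6=7+17=24
after SUB r1, r1, #1: r1=7-1=6
CMP r1, #3  (cmp 6,3)
BGT L1: taken
after MUL r7, r7, #18: r7=108*18=1944
after ADD r6, r6, r1: r6=24+6=30
after ADD r6, r6, #17: r6=30+17=47
after SUB r1, r1, #1: r1=6-1=5
CMP r1, #3  (cmp 5,3)
BGT L1: taken
after MUL r7, r7, #18: r7=1944*18=34992
after ADD r6, r6, r1: r6=47+5=52
after ADD r6, r6, #17: r6=52+17=69
after SUB r1, r1, #1: r1=5-1=4
CMP r1, #3  (cmp 4,3)
BGT L1: taken
after MUL r7, r7, #18: r7=34992*18=629856
after ADD r6, r6, r1: r6=69+4=73
after ADD r6, r6, #17: r6=73+17=90
after SUB r1, r1, #1: r1=4-1=3
CMP r1, #3  (cmp 3,3)
BGT L1: not taken
after MUL r6, r6, #14: r6=90*14=1260
halt.
Total executed instructions: 29.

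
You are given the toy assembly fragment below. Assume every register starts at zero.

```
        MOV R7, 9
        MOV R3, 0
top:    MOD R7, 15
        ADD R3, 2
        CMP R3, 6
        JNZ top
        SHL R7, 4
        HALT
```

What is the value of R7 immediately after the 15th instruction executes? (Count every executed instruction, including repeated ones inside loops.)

144

MOV R7, 9 → R7=9
MOV R3, 0 → R3=0
MOD R7, 15 → R7=9%15=9
ADD R3, 2 → R3=0+2=2
CMP R3, 6  (cmp 2,6)
JNZ top: taken
MOD R7, 15 → R7=9%15=9
ADD R3, 2 → R3=2+2=4
CMP R3, 6  (cmp 4,6)
JNZ top: taken
MOD R7, 15 → R7=9%15=9
ADD R3, 2 → R3=4+2=6
CMP R3, 6  (cmp 6,6)
JNZ top: not taken
SHL R7, 4 → R7=9<<4=144
After step 15: R7 = 144.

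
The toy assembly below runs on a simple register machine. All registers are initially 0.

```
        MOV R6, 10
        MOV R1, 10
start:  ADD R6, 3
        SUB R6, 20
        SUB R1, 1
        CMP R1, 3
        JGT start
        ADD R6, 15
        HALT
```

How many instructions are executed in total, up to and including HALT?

39

MOV R6, 10 → R6=10
MOV R1, 10 → R1=10
ADD R6, 3 → R6=10+3=13
SUB R6, 20 → R6=13-20=-7
SUB R1, 1 → R1=10-1=9
CMP R1, 3  (cmp 9,3)
JGT start: taken
ADD R6, 3 → R6=(-7)+3=-4
SUB R6, 20 → R6=(-4)-20=-24
SUB R1, 1 → R1=9-1=8
CMP R1, 3  (cmp 8,3)
JGT start: taken
ADD R6, 3 → R6=(-24)+3=-21
SUB R6, 20 → R6=(-21)-20=-41
SUB R1, 1 → R1=8-1=7
CMP R1, 3  (cmp 7,3)
JGT start: taken
ADD R6, 3 → R6=(-41)+3=-38
SUB R6, 20 → R6=(-38)-20=-58
SUB R1, 1 → R1=7-1=6
CMP R1, 3  (cmp 6,3)
JGT start: taken
ADD R6, 3 → R6=(-58)+3=-55
SUB R6, 20 → R6=(-55)-20=-75
SUB R1, 1 → R1=6-1=5
CMP R1, 3  (cmp 5,3)
JGT start: taken
ADD R6, 3 → R6=(-75)+3=-72
SUB R6, 20 → R6=(-72)-20=-92
SUB R1, 1 → R1=5-1=4
CMP R1, 3  (cmp 4,3)
JGT start: taken
ADD R6, 3 → R6=(-92)+3=-89
SUB R6, 20 → R6=(-89)-20=-109
SUB R1, 1 → R1=4-1=3
CMP R1, 3  (cmp 3,3)
JGT start: not taken
ADD R6, 15 → R6=(-109)+15=-94
halt.
Total executed instructions: 39.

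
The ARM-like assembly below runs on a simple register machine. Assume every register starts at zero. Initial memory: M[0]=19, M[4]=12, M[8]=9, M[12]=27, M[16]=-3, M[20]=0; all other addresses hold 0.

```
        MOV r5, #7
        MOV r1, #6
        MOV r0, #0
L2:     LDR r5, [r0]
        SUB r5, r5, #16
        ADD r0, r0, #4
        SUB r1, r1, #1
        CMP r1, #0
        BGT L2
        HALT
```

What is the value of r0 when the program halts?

MOV r5, #7 → r5=7
MOV r1, #6 → r1=6
MOV r0, #0 → r0=0
LDR r5, [r0] → r5=M[0]=19
SUB r5, r5, #16 → r5=19-16=3
ADD r0, r0, #4 → r0=0+4=4
SUB r1, r1, #1 → r1=6-1=5
CMP r1, #0  (cmp 5,0)
BGT L2: taken
LDR r5, [r0] → r5=M[4]=12
SUB r5, r5, #16 → r5=12-16=-4
ADD r0, r0, #4 → r0=4+4=8
SUB r1, r1, #1 → r1=5-1=4
CMP r1, #0  (cmp 4,0)
BGT L2: taken
LDR r5, [r0] → r5=M[8]=9
SUB r5, r5, #16 → r5=9-16=-7
ADD r0, r0, #4 → r0=8+4=12
SUB r1, r1, #1 → r1=4-1=3
CMP r1, #0  (cmp 3,0)
BGT L2: taken
LDR r5, [r0] → r5=M[12]=27
SUB r5, r5, #16 → r5=27-16=11
ADD r0, r0, #4 → r0=12+4=16
SUB r1, r1, #1 → r1=3-1=2
CMP r1, #0  (cmp 2,0)
BGT L2: taken
LDR r5, [r0] → r5=M[16]=-3
SUB r5, r5, #16 → r5=(-3)-16=-19
ADD r0, r0, #4 → r0=16+4=20
SUB r1, r1, #1 → r1=2-1=1
CMP r1, #0  (cmp 1,0)
BGT L2: taken
LDR r5, [r0] → r5=M[20]=0
SUB r5, r5, #16 → r5=0-16=-16
ADD r0, r0, #4 → r0=20+4=24
SUB r1, r1, #1 → r1=1-1=0
CMP r1, #0  (cmp 0,0)
BGT L2: not taken
halt.

24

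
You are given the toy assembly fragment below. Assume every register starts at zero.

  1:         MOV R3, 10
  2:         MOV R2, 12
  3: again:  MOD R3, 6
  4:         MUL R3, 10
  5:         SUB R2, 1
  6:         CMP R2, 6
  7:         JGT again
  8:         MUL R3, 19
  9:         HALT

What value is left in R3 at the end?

after MOV R3, 10: R3=10
after MOV R2, 12: R2=12
after MOD R3, 6: R3=10%6=4
after MUL R3, 10: R3=4*10=40
after SUB R2, 1: R2=12-1=11
CMP R2, 6  (cmp 11,6)
JGT again: taken
after MOD R3, 6: R3=40%6=4
after MUL R3, 10: R3=4*10=40
after SUB R2, 1: R2=11-1=10
CMP R2, 6  (cmp 10,6)
JGT again: taken
after MOD R3, 6: R3=40%6=4
after MUL R3, 10: R3=4*10=40
after SUB R2, 1: R2=10-1=9
CMP R2, 6  (cmp 9,6)
JGT again: taken
after MOD R3, 6: R3=40%6=4
after MUL R3, 10: R3=4*10=40
after SUB R2, 1: R2=9-1=8
CMP R2, 6  (cmp 8,6)
JGT again: taken
after MOD R3, 6: R3=40%6=4
after MUL R3, 10: R3=4*10=40
after SUB R2, 1: R2=8-1=7
CMP R2, 6  (cmp 7,6)
JGT again: taken
after MOD R3, 6: R3=40%6=4
after MUL R3, 10: R3=4*10=40
after SUB R2, 1: R2=7-1=6
CMP R2, 6  (cmp 6,6)
JGT again: not taken
after MUL R3, 19: R3=40*19=760
halt.

760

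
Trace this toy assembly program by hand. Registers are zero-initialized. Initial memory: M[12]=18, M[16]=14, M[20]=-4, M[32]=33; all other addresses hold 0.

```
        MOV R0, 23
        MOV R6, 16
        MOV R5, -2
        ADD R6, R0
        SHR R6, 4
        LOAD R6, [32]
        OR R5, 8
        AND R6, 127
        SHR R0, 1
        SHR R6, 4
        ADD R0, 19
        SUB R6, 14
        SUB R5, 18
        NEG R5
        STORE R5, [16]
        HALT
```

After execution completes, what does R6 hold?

-12

MOV R0, 23 → R0=23
MOV R6, 16 → R6=16
MOV R5, -2 → R5=-2
ADD R6, R0 → R6=16+23=39
SHR R6, 4 → R6=39>>4=2
LOAD R6, [32] → R6=M[32]=33
OR R5, 8 → R5=(-2)|8=-2
AND R6, 127 → R6=33&127=33
SHR R0, 1 → R0=23>>1=11
SHR R6, 4 → R6=33>>4=2
ADD R0, 19 → R0=11+19=30
SUB R6, 14 → R6=2-14=-12
SUB R5, 18 → R5=(-2)-18=-20
NEG R5 → R5=-(-20)=20
STORE R5, [16] → M[16]=20
halt.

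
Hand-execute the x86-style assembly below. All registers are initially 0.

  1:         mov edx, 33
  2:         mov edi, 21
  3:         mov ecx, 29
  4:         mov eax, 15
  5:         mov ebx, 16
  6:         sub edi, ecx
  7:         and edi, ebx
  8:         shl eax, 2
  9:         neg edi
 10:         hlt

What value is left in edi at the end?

edx=33
edi=21
ecx=29
eax=15
ebx=16
edi=21-29=-8
edi=(-8)&16=16
eax=15<<2=60
edi=-(16)=-16
halt.

-16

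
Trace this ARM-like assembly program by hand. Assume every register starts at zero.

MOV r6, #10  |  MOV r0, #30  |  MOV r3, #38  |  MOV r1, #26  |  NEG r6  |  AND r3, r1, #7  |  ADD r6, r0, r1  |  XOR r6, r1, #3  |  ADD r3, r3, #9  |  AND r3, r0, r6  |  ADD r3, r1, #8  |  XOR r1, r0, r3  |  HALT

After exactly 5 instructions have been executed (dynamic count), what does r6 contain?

MOV r6, #10 → r6=10
MOV r0, #30 → r0=30
MOV r3, #38 → r3=38
MOV r1, #26 → r1=26
NEG r6 → r6=-(10)=-10
After step 5: r6 = -10.

-10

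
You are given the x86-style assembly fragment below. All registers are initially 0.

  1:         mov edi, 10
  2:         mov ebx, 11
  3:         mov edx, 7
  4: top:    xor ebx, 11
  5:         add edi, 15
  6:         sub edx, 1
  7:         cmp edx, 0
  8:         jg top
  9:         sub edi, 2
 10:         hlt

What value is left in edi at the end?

mov edi, 10 → edi=10
mov ebx, 11 → ebx=11
mov edx, 7 → edx=7
xor ebx, 11 → ebx=11^11=0
add edi, 15 → edi=10+15=25
sub edx, 1 → edx=7-1=6
cmp edx, 0  (cmp 6,0)
jg top: taken
xor ebx, 11 → ebx=0^11=11
add edi, 15 → edi=25+15=40
sub edx, 1 → edx=6-1=5
cmp edx, 0  (cmp 5,0)
jg top: taken
xor ebx, 11 → ebx=11^11=0
add edi, 15 → edi=40+15=55
sub edx, 1 → edx=5-1=4
cmp edx, 0  (cmp 4,0)
jg top: taken
xor ebx, 11 → ebx=0^11=11
add edi, 15 → edi=55+15=70
sub edx, 1 → edx=4-1=3
cmp edx, 0  (cmp 3,0)
jg top: taken
xor ebx, 11 → ebx=11^11=0
add edi, 15 → edi=70+15=85
sub edx, 1 → edx=3-1=2
cmp edx, 0  (cmp 2,0)
jg top: taken
xor ebx, 11 → ebx=0^11=11
add edi, 15 → edi=85+15=100
sub edx, 1 → edx=2-1=1
cmp edx, 0  (cmp 1,0)
jg top: taken
xor ebx, 11 → ebx=11^11=0
add edi, 15 → edi=100+15=115
sub edx, 1 → edx=1-1=0
cmp edx, 0  (cmp 0,0)
jg top: not taken
sub edi, 2 → edi=115-2=113
halt.

113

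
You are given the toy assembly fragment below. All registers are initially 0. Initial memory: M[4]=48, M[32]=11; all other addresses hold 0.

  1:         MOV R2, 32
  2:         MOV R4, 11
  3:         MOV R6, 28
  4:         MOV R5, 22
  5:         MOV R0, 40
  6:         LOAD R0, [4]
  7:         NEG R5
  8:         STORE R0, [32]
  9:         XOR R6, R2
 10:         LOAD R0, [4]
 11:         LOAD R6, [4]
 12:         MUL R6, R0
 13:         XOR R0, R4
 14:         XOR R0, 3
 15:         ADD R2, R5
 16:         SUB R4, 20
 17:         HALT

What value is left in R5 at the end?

-22

after MOV R2, 32: R2=32
after MOV R4, 11: R4=11
after MOV R6, 28: R6=28
after MOV R5, 22: R5=22
after MOV R0, 40: R0=40
after LOAD R0, [4]: R0=M[4]=48
after NEG R5: R5=-(22)=-22
STORE R0, [32] → M[32]=48
after XOR R6, R2: R6=28^32=60
after LOAD R0, [4]: R0=M[4]=48
after LOAD R6, [4]: R6=M[4]=48
after MUL R6, R0: R6=48*48=2304
after XOR R0, R4: R0=48^11=59
after XOR R0, 3: R0=59^3=56
after ADD R2, R5: R2=32+(-22)=10
after SUB R4, 20: R4=11-20=-9
halt.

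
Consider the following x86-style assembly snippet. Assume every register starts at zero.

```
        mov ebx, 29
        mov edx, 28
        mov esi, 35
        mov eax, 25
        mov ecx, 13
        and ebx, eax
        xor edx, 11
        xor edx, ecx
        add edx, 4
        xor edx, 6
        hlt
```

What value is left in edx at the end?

after mov ebx, 29: ebx=29
after mov edx, 28: edx=28
after mov esi, 35: esi=35
after mov eax, 25: eax=25
after mov ecx, 13: ecx=13
after and ebx, eax: ebx=29&25=25
after xor edx, 11: edx=28^11=23
after xor edx, ecx: edx=23^13=26
after add edx, 4: edx=26+4=30
after xor edx, 6: edx=30^6=24
halt.

24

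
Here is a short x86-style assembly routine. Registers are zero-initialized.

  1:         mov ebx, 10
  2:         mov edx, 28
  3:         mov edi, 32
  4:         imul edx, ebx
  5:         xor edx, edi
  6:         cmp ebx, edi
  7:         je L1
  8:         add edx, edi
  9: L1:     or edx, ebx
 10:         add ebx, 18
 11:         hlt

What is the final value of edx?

346

after mov ebx, 10: ebx=10
after mov edx, 28: edx=28
after mov edi, 32: edi=32
after imul edx, ebx: edx=28*10=280
after xor edx, edi: edx=280^32=312
cmp ebx, edi  (cmp 10,32)
je L1: not taken
after add edx, edi: edx=312+32=344
after or edx, ebx: edx=344|10=346
after add ebx, 18: ebx=10+18=28
halt.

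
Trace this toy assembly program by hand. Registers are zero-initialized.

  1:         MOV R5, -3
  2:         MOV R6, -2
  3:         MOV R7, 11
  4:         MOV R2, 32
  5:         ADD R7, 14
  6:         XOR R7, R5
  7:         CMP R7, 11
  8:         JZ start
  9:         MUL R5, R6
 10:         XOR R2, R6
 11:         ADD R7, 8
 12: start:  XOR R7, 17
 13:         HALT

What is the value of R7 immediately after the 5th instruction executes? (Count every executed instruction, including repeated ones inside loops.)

25

R5=-3
R6=-2
R7=11
R2=32
R7=11+14=25
After step 5: R7 = 25.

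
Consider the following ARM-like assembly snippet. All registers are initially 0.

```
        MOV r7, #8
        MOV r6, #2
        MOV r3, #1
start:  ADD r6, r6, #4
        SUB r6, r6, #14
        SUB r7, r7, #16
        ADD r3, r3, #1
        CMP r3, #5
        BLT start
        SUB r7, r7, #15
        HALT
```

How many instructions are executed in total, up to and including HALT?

after MOV r7, #8: r7=8
after MOV r6, #2: r6=2
after MOV r3, #1: r3=1
after ADD r6, r6, #4: r6=2+4=6
after SUB r6, r6, #14: r6=6-14=-8
after SUB r7, r7, #16: r7=8-16=-8
after ADD r3, r3, #1: r3=1+1=2
CMP r3, #5  (cmp 2,5)
BLT start: taken
after ADD r6, r6, #4: r6=(-8)+4=-4
after SUB r6, r6, #14: r6=(-4)-14=-18
after SUB r7, r7, #16: r7=(-8)-16=-24
after ADD r3, r3, #1: r3=2+1=3
CMP r3, #5  (cmp 3,5)
BLT start: taken
after ADD r6, r6, #4: r6=(-18)+4=-14
after SUB r6, r6, #14: r6=(-14)-14=-28
after SUB r7, r7, #16: r7=(-24)-16=-40
after ADD r3, r3, #1: r3=3+1=4
CMP r3, #5  (cmp 4,5)
BLT start: taken
after ADD r6, r6, #4: r6=(-28)+4=-24
after SUB r6, r6, #14: r6=(-24)-14=-38
after SUB r7, r7, #16: r7=(-40)-16=-56
after ADD r3, r3, #1: r3=4+1=5
CMP r3, #5  (cmp 5,5)
BLT start: not taken
after SUB r7, r7, #15: r7=(-56)-15=-71
halt.
Total executed instructions: 29.

29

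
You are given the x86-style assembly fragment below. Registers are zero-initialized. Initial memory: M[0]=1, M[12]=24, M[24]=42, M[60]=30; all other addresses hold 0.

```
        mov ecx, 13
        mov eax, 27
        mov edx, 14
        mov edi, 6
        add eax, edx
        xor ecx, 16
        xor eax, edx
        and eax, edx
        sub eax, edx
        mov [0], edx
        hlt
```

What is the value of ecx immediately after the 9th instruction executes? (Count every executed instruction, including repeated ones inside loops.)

ecx=13
eax=27
edx=14
edi=6
eax=27+14=41
ecx=13^16=29
eax=41^14=39
eax=39&14=6
eax=6-14=-8
After step 9: ecx = 29.

29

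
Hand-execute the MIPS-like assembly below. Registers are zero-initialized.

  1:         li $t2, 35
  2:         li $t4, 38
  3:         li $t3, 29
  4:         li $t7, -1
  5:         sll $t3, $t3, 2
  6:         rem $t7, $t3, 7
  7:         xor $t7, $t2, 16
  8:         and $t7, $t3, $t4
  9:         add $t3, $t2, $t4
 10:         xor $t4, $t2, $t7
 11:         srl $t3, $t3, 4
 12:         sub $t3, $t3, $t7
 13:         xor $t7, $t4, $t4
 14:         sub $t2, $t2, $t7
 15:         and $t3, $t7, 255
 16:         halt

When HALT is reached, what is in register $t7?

0

$t2=35
$t4=38
$t3=29
$t7=-1
$t3=29<<2=116
$t7=116%7=4
$t7=35^16=51
$t7=116&38=36
$t3=35+38=73
$t4=35^36=7
$t3=73>>4=4
$t3=4-36=-32
$t7=7^7=0
$t2=35-0=35
$t3=0&255=0
halt.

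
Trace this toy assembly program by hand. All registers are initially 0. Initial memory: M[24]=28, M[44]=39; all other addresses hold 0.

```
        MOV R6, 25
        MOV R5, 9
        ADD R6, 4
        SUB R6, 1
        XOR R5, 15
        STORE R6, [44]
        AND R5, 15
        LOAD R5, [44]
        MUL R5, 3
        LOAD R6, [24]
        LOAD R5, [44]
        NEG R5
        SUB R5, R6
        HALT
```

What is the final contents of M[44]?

MOV R6, 25 → R6=25
MOV R5, 9 → R5=9
ADD R6, 4 → R6=25+4=29
SUB R6, 1 → R6=29-1=28
XOR R5, 15 → R5=9^15=6
STORE R6, [44] → M[44]=28
AND R5, 15 → R5=6&15=6
LOAD R5, [44] → R5=M[44]=28
MUL R5, 3 → R5=28*3=84
LOAD R6, [24] → R6=M[24]=28
LOAD R5, [44] → R5=M[44]=28
NEG R5 → R5=-(28)=-28
SUB R5, R6 → R5=(-28)-28=-56
halt.

28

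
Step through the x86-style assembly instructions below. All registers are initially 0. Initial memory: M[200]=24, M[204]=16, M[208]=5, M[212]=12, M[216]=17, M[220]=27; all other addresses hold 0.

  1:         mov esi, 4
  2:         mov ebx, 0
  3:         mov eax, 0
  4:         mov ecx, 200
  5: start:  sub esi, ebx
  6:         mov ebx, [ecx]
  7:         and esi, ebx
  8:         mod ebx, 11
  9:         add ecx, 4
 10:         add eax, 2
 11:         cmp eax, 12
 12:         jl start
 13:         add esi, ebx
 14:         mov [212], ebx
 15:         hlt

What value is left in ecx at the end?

esi=4
ebx=0
eax=0
ecx=200
esi=4-0=4
ebx=M[200]=24
esi=4&24=0
ebx=24%11=2
ecx=200+4=204
eax=0+2=2
cmp eax, 12  (cmp 2,12)
jl start: taken
esi=0-2=-2
ebx=M[204]=16
esi=(-2)&16=16
ebx=16%11=5
ecx=204+4=208
eax=2+2=4
cmp eax, 12  (cmp 4,12)
jl start: taken
esi=16-5=11
ebx=M[208]=5
esi=11&5=1
ebx=5%11=5
ecx=208+4=212
eax=4+2=6
cmp eax, 12  (cmp 6,12)
jl start: taken
esi=1-5=-4
ebx=M[212]=12
esi=(-4)&12=12
ebx=12%11=1
ecx=212+4=216
eax=6+2=8
cmp eax, 12  (cmp 8,12)
jl start: taken
esi=12-1=11
ebx=M[216]=17
esi=11&17=1
ebx=17%11=6
ecx=216+4=220
eax=8+2=10
cmp eax, 12  (cmp 10,12)
jl start: taken
esi=1-6=-5
ebx=M[220]=27
esi=(-5)&27=27
ebx=27%11=5
ecx=220+4=224
eax=10+2=12
cmp eax, 12  (cmp 12,12)
jl start: not taken
esi=27+5=32
mov [212], ebx → M[212]=5
halt.

224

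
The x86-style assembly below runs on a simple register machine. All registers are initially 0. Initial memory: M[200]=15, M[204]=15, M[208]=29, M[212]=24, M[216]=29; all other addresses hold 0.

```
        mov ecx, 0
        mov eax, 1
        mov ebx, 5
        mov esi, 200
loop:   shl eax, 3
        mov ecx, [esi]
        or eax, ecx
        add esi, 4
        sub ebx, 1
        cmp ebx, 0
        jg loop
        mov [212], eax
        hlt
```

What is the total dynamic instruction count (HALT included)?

41

after mov ecx, 0: ecx=0
after mov eax, 1: eax=1
after mov ebx, 5: ebx=5
after mov esi, 200: esi=200
after shl eax, 3: eax=1<<3=8
after mov ecx, [esi]: ecx=M[200]=15
after or eax, ecx: eax=8|15=15
after add esi, 4: esi=200+4=204
after sub ebx, 1: ebx=5-1=4
cmp ebx, 0  (cmp 4,0)
jg loop: taken
after shl eax, 3: eax=15<<3=120
after mov ecx, [esi]: ecx=M[204]=15
after or eax, ecx: eax=120|15=127
after add esi, 4: esi=204+4=208
after sub ebx, 1: ebx=4-1=3
cmp ebx, 0  (cmp 3,0)
jg loop: taken
after shl eax, 3: eax=127<<3=1016
after mov ecx, [esi]: ecx=M[208]=29
after or eax, ecx: eax=1016|29=1021
after add esi, 4: esi=208+4=212
after sub ebx, 1: ebx=3-1=2
cmp ebx, 0  (cmp 2,0)
jg loop: taken
after shl eax, 3: eax=1021<<3=8168
after mov ecx, [esi]: ecx=M[212]=24
after or eax, ecx: eax=8168|24=8184
after add esi, 4: esi=212+4=216
after sub ebx, 1: ebx=2-1=1
cmp ebx, 0  (cmp 1,0)
jg loop: taken
after shl eax, 3: eax=8184<<3=65472
after mov ecx, [esi]: ecx=M[216]=29
after or eax, ecx: eax=65472|29=65501
after add esi, 4: esi=216+4=220
after sub ebx, 1: ebx=1-1=0
cmp ebx, 0  (cmp 0,0)
jg loop: not taken
mov [212], eax → M[212]=65501
halt.
Total executed instructions: 41.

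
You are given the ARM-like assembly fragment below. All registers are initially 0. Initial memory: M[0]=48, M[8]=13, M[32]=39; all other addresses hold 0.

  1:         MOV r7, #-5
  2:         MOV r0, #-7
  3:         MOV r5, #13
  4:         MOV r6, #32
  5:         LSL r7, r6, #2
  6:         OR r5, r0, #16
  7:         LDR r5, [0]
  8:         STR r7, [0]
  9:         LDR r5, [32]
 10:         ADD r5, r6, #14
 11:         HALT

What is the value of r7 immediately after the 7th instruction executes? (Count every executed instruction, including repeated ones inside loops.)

r7=-5
r0=-7
r5=13
r6=32
r7=32<<2=128
r5=(-7)|16=-7
r5=M[0]=48
After step 7: r7 = 128.

128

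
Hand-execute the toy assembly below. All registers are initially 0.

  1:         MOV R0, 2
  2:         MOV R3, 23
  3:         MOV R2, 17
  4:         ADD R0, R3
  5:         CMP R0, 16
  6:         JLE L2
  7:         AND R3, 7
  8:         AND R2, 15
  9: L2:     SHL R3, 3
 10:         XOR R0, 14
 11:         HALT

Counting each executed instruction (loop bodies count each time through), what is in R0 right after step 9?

25

MOV R0, 2 → R0=2
MOV R3, 23 → R3=23
MOV R2, 17 → R2=17
ADD R0, R3 → R0=2+23=25
CMP R0, 16  (cmp 25,16)
JLE L2: not taken
AND R3, 7 → R3=23&7=7
AND R2, 15 → R2=17&15=1
SHL R3, 3 → R3=7<<3=56
After step 9: R0 = 25.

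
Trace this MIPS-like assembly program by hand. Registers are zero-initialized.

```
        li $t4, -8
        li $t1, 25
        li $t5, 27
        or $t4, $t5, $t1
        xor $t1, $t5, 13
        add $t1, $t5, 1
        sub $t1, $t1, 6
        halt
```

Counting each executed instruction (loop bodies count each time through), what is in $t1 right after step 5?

li $t4, -8 → $t4=-8
li $t1, 25 → $t1=25
li $t5, 27 → $t5=27
or $t4, $t5, $t1 → $t4=27|25=27
xor $t1, $t5, 13 → $t1=27^13=22
After step 5: $t1 = 22.

22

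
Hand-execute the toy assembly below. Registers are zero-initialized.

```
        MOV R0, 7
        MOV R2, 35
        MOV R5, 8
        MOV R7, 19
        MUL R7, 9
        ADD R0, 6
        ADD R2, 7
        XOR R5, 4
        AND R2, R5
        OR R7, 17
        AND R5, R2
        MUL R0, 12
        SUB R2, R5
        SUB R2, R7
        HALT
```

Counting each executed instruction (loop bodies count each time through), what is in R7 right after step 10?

187

MOV R0, 7 → R0=7
MOV R2, 35 → R2=35
MOV R5, 8 → R5=8
MOV R7, 19 → R7=19
MUL R7, 9 → R7=19*9=171
ADD R0, 6 → R0=7+6=13
ADD R2, 7 → R2=35+7=42
XOR R5, 4 → R5=8^4=12
AND R2, R5 → R2=42&12=8
OR R7, 17 → R7=171|17=187
After step 10: R7 = 187.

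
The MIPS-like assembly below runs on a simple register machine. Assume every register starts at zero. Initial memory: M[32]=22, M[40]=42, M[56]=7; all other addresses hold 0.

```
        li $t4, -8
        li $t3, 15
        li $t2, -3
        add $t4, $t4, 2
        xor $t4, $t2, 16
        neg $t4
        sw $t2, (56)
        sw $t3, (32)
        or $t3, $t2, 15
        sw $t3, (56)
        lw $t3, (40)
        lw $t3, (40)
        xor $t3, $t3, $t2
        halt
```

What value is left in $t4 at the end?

19

$t4=-8
$t3=15
$t2=-3
$t4=(-8)+2=-6
$t4=(-3)^16=-19
$t4=-(-19)=19
sw $t2, (56) → M[56]=-3
sw $t3, (32) → M[32]=15
$t3=(-3)|15=-1
sw $t3, (56) → M[56]=-1
$t3=M[40]=42
$t3=M[40]=42
$t3=42^(-3)=-41
halt.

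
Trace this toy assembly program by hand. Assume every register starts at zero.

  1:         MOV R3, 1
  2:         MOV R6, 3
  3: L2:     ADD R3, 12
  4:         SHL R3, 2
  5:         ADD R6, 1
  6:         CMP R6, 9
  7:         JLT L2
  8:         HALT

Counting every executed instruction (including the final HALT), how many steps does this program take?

MOV R3, 1 → R3=1
MOV R6, 3 → R6=3
ADD R3, 12 → R3=1+12=13
SHL R3, 2 → R3=13<<2=52
ADD R6, 1 → R6=3+1=4
CMP R6, 9  (cmp 4,9)
JLT L2: taken
ADD R3, 12 → R3=52+12=64
SHL R3, 2 → R3=64<<2=256
ADD R6, 1 → R6=4+1=5
CMP R6, 9  (cmp 5,9)
JLT L2: taken
ADD R3, 12 → R3=256+12=268
SHL R3, 2 → R3=268<<2=1072
ADD R6, 1 → R6=5+1=6
CMP R6, 9  (cmp 6,9)
JLT L2: taken
ADD R3, 12 → R3=1072+12=1084
SHL R3, 2 → R3=1084<<2=4336
ADD R6, 1 → R6=6+1=7
CMP R6, 9  (cmp 7,9)
JLT L2: taken
ADD R3, 12 → R3=4336+12=4348
SHL R3, 2 → R3=4348<<2=17392
ADD R6, 1 → R6=7+1=8
CMP R6, 9  (cmp 8,9)
JLT L2: taken
ADD R3, 12 → R3=17392+12=17404
SHL R3, 2 → R3=17404<<2=69616
ADD R6, 1 → R6=8+1=9
CMP R6, 9  (cmp 9,9)
JLT L2: not taken
halt.
Total executed instructions: 33.

33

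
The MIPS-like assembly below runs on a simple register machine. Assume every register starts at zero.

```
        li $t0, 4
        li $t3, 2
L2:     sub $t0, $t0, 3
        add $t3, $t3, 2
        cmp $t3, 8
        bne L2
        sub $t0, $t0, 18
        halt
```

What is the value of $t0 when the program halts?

-23

$t0=4
$t3=2
$t0=4-3=1
$t3=2+2=4
cmp $t3, 8  (cmp 4,8)
bne L2: taken
$t0=1-3=-2
$t3=4+2=6
cmp $t3, 8  (cmp 6,8)
bne L2: taken
$t0=(-2)-3=-5
$t3=6+2=8
cmp $t3, 8  (cmp 8,8)
bne L2: not taken
$t0=(-5)-18=-23
halt.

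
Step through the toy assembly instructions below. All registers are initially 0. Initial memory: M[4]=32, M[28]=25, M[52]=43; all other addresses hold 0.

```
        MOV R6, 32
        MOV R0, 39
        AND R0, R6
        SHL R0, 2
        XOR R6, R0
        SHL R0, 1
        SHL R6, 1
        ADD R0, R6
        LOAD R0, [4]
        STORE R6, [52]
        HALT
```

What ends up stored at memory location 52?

320

after MOV R6, 32: R6=32
after MOV R0, 39: R0=39
after AND R0, R6: R0=39&32=32
after SHL R0, 2: R0=32<<2=128
after XOR R6, R0: R6=32^128=160
after SHL R0, 1: R0=128<<1=256
after SHL R6, 1: R6=160<<1=320
after ADD R0, R6: R0=256+320=576
after LOAD R0, [4]: R0=M[4]=32
STORE R6, [52] → M[52]=320
halt.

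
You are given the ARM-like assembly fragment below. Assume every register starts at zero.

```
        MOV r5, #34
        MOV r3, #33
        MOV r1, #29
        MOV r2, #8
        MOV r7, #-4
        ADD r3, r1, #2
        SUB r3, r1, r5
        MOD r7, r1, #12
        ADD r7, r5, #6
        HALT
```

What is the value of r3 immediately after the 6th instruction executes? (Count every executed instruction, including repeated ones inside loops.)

31

r5=34
r3=33
r1=29
r2=8
r7=-4
r3=29+2=31
After step 6: r3 = 31.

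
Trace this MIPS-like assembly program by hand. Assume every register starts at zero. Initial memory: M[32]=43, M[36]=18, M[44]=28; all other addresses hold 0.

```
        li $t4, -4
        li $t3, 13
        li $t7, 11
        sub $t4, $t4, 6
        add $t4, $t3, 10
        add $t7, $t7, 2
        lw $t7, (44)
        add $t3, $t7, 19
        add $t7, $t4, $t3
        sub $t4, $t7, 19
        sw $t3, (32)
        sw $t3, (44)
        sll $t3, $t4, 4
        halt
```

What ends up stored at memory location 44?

47

li $t4, -4 → $t4=-4
li $t3, 13 → $t3=13
li $t7, 11 → $t7=11
sub $t4, $t4, 6 → $t4=(-4)-6=-10
add $t4, $t3, 10 → $t4=13+10=23
add $t7, $t7, 2 → $t7=11+2=13
lw $t7, (44) → $t7=M[44]=28
add $t3, $t7, 19 → $t3=28+19=47
add $t7, $t4, $t3 → $t7=23+47=70
sub $t4, $t7, 19 → $t4=70-19=51
sw $t3, (32) → M[32]=47
sw $t3, (44) → M[44]=47
sll $t3, $t4, 4 → $t3=51<<4=816
halt.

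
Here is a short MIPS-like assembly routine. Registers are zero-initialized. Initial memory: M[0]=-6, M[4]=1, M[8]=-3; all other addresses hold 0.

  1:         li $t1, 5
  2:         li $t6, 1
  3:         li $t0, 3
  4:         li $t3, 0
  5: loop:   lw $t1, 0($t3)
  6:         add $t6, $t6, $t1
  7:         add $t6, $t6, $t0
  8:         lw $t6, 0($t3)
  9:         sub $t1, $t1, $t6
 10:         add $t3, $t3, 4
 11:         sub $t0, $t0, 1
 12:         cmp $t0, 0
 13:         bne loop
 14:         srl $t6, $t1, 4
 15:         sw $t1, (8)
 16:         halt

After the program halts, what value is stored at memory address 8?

after li $t1, 5: $t1=5
after li $t6, 1: $t6=1
after li $t0, 3: $t0=3
after li $t3, 0: $t3=0
after lw $t1, 0($t3): $t1=M[0]=-6
after add $t6, $t6, $t1: $t6=1+(-6)=-5
after add $t6, $t6, $t0: $t6=(-5)+3=-2
after lw $t6, 0($t3): $t6=M[0]=-6
after sub $t1, $t1, $t6: $t1=(-6)-(-6)=0
after add $t3, $t3, 4: $t3=0+4=4
after sub $t0, $t0, 1: $t0=3-1=2
cmp $t0, 0  (cmp 2,0)
bne loop: taken
after lw $t1, 0($t3): $t1=M[4]=1
after add $t6, $t6, $t1: $t6=(-6)+1=-5
after add $t6, $t6, $t0: $t6=(-5)+2=-3
after lw $t6, 0($t3): $t6=M[4]=1
after sub $t1, $t1, $t6: $t1=1-1=0
after add $t3, $t3, 4: $t3=4+4=8
after sub $t0, $t0, 1: $t0=2-1=1
cmp $t0, 0  (cmp 1,0)
bne loop: taken
after lw $t1, 0($t3): $t1=M[8]=-3
after add $t6, $t6, $t1: $t6=1+(-3)=-2
after add $t6, $t6, $t0: $t6=(-2)+1=-1
after lw $t6, 0($t3): $t6=M[8]=-3
after sub $t1, $t1, $t6: $t1=(-3)-(-3)=0
after add $t3, $t3, 4: $t3=8+4=12
after sub $t0, $t0, 1: $t0=1-1=0
cmp $t0, 0  (cmp 0,0)
bne loop: not taken
after srl $t6, $t1, 4: $t6=0>>4=0
sw $t1, (8) → M[8]=0
halt.

0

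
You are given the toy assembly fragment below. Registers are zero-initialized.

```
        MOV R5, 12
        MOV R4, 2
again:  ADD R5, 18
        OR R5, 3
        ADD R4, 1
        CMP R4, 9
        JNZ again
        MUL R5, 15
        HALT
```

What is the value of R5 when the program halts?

2265

MOV R5, 12 → R5=12
MOV R4, 2 → R4=2
ADD R5, 18 → R5=12+18=30
OR R5, 3 → R5=30|3=31
ADD R4, 1 → R4=2+1=3
CMP R4, 9  (cmp 3,9)
JNZ again: taken
ADD R5, 18 → R5=31+18=49
OR R5, 3 → R5=49|3=51
ADD R4, 1 → R4=3+1=4
CMP R4, 9  (cmp 4,9)
JNZ again: taken
ADD R5, 18 → R5=51+18=69
OR R5, 3 → R5=69|3=71
ADD R4, 1 → R4=4+1=5
CMP R4, 9  (cmp 5,9)
JNZ again: taken
ADD R5, 18 → R5=71+18=89
OR R5, 3 → R5=89|3=91
ADD R4, 1 → R4=5+1=6
CMP R4, 9  (cmp 6,9)
JNZ again: taken
ADD R5, 18 → R5=91+18=109
OR R5, 3 → R5=109|3=111
ADD R4, 1 → R4=6+1=7
CMP R4, 9  (cmp 7,9)
JNZ again: taken
ADD R5, 18 → R5=111+18=129
OR R5, 3 → R5=129|3=131
ADD R4, 1 → R4=7+1=8
CMP R4, 9  (cmp 8,9)
JNZ again: taken
ADD R5, 18 → R5=131+18=149
OR R5, 3 → R5=149|3=151
ADD R4, 1 → R4=8+1=9
CMP R4, 9  (cmp 9,9)
JNZ again: not taken
MUL R5, 15 → R5=151*15=2265
halt.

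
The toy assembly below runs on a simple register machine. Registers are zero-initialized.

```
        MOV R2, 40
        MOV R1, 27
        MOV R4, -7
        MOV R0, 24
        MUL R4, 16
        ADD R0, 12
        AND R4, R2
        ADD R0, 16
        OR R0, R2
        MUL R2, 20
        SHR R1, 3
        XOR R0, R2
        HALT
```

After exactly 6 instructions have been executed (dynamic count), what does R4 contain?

MOV R2, 40 → R2=40
MOV R1, 27 → R1=27
MOV R4, -7 → R4=-7
MOV R0, 24 → R0=24
MUL R4, 16 → R4=(-7)*16=-112
ADD R0, 12 → R0=24+12=36
After step 6: R4 = -112.

-112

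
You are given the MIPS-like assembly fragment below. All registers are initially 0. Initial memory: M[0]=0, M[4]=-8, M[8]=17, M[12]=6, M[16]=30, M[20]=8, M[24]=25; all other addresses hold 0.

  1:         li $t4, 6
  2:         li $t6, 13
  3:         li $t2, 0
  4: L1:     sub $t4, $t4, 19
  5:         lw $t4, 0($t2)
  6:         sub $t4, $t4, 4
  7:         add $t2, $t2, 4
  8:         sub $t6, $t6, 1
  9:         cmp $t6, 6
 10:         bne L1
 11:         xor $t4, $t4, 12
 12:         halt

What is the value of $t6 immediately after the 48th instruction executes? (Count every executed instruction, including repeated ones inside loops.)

7

$t4=6
$t6=13
$t2=0
$t4=6-19=-13
$t4=M[0]=0
$t4=0-4=-4
$t2=0+4=4
$t6=13-1=12
cmp $t6, 6  (cmp 12,6)
bne L1: taken
$t4=(-4)-19=-23
$t4=M[4]=-8
$t4=(-8)-4=-12
$t2=4+4=8
$t6=12-1=11
cmp $t6, 6  (cmp 11,6)
bne L1: taken
$t4=(-12)-19=-31
$t4=M[8]=17
$t4=17-4=13
$t2=8+4=12
$t6=11-1=10
cmp $t6, 6  (cmp 10,6)
bne L1: taken
$t4=13-19=-6
$t4=M[12]=6
$t4=6-4=2
$t2=12+4=16
$t6=10-1=9
cmp $t6, 6  (cmp 9,6)
bne L1: taken
$t4=2-19=-17
$t4=M[16]=30
$t4=30-4=26
$t2=16+4=20
$t6=9-1=8
cmp $t6, 6  (cmp 8,6)
bne L1: taken
$t4=26-19=7
$t4=M[20]=8
$t4=8-4=4
$t2=20+4=24
$t6=8-1=7
cmp $t6, 6  (cmp 7,6)
bne L1: taken
$t4=4-19=-15
$t4=M[24]=25
$t4=25-4=21
After step 48: $t6 = 7.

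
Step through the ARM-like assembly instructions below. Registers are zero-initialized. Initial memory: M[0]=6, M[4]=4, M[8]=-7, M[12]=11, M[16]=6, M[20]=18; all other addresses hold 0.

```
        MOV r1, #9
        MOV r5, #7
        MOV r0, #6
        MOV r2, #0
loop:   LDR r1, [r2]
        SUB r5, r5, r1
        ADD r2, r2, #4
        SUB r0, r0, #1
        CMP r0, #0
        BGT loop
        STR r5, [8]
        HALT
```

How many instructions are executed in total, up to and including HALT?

42

after MOV r1, #9: r1=9
after MOV r5, #7: r5=7
after MOV r0, #6: r0=6
after MOV r2, #0: r2=0
after LDR r1, [r2]: r1=M[0]=6
after SUB r5, r5, r1: r5=7-6=1
after ADD r2, r2, #4: r2=0+4=4
after SUB r0, r0, #1: r0=6-1=5
CMP r0, #0  (cmp 5,0)
BGT loop: taken
after LDR r1, [r2]: r1=M[4]=4
after SUB r5, r5, r1: r5=1-4=-3
after ADD r2, r2, #4: r2=4+4=8
after SUB r0, r0, #1: r0=5-1=4
CMP r0, #0  (cmp 4,0)
BGT loop: taken
after LDR r1, [r2]: r1=M[8]=-7
after SUB r5, r5, r1: r5=(-3)-(-7)=4
after ADD r2, r2, #4: r2=8+4=12
after SUB r0, r0, #1: r0=4-1=3
CMP r0, #0  (cmp 3,0)
BGT loop: taken
after LDR r1, [r2]: r1=M[12]=11
after SUB r5, r5, r1: r5=4-11=-7
after ADD r2, r2, #4: r2=12+4=16
after SUB r0, r0, #1: r0=3-1=2
CMP r0, #0  (cmp 2,0)
BGT loop: taken
after LDR r1, [r2]: r1=M[16]=6
after SUB r5, r5, r1: r5=(-7)-6=-13
after ADD r2, r2, #4: r2=16+4=20
after SUB r0, r0, #1: r0=2-1=1
CMP r0, #0  (cmp 1,0)
BGT loop: taken
after LDR r1, [r2]: r1=M[20]=18
after SUB r5, r5, r1: r5=(-13)-18=-31
after ADD r2, r2, #4: r2=20+4=24
after SUB r0, r0, #1: r0=1-1=0
CMP r0, #0  (cmp 0,0)
BGT loop: not taken
STR r5, [8] → M[8]=-31
halt.
Total executed instructions: 42.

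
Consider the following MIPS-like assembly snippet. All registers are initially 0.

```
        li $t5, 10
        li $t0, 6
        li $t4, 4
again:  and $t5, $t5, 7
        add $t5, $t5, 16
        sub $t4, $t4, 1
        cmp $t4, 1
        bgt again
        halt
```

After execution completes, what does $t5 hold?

18

after li $t5, 10: $t5=10
after li $t0, 6: $t0=6
after li $t4, 4: $t4=4
after and $t5, $t5, 7: $t5=10&7=2
after add $t5, $t5, 16: $t5=2+16=18
after sub $t4, $t4, 1: $t4=4-1=3
cmp $t4, 1  (cmp 3,1)
bgt again: taken
after and $t5, $t5, 7: $t5=18&7=2
after add $t5, $t5, 16: $t5=2+16=18
after sub $t4, $t4, 1: $t4=3-1=2
cmp $t4, 1  (cmp 2,1)
bgt again: taken
after and $t5, $t5, 7: $t5=18&7=2
after add $t5, $t5, 16: $t5=2+16=18
after sub $t4, $t4, 1: $t4=2-1=1
cmp $t4, 1  (cmp 1,1)
bgt again: not taken
halt.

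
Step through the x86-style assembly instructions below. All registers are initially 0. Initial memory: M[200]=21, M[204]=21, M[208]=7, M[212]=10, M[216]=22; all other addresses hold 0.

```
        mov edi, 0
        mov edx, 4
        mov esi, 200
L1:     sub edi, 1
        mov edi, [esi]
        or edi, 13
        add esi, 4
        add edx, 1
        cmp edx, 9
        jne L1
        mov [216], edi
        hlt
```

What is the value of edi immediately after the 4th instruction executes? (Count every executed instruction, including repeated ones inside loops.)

-1

after mov edi, 0: edi=0
after mov edx, 4: edx=4
after mov esi, 200: esi=200
after sub edi, 1: edi=0-1=-1
After step 4: edi = -1.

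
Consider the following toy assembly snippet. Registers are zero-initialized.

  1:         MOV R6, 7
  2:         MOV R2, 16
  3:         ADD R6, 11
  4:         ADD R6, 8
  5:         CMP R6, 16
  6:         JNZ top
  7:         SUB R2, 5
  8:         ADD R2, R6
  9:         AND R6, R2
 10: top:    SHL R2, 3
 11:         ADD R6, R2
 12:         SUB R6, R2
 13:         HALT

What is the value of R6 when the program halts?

after MOV R6, 7: R6=7
after MOV R2, 16: R2=16
after ADD R6, 11: R6=7+11=18
after ADD R6, 8: R6=18+8=26
CMP R6, 16  (cmp 26,16)
JNZ top: taken
after SHL R2, 3: R2=16<<3=128
after ADD R6, R2: R6=26+128=154
after SUB R6, R2: R6=154-128=26
halt.

26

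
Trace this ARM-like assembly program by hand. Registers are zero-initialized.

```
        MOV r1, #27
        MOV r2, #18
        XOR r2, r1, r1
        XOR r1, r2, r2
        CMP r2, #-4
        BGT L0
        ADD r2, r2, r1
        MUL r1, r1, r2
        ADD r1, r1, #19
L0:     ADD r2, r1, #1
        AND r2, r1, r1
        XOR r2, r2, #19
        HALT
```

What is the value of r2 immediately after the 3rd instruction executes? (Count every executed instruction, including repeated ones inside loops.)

after MOV r1, #27: r1=27
after MOV r2, #18: r2=18
after XOR r2, r1, r1: r2=27^27=0
After step 3: r2 = 0.

0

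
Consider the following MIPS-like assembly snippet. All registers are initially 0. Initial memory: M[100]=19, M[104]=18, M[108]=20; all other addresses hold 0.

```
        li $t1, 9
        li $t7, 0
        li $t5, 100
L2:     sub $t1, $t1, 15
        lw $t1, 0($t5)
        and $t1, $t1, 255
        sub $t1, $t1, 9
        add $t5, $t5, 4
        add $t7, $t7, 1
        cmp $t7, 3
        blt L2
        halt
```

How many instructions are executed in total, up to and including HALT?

28

$t1=9
$t7=0
$t5=100
$t1=9-15=-6
$t1=M[100]=19
$t1=19&255=19
$t1=19-9=10
$t5=100+4=104
$t7=0+1=1
cmp $t7, 3  (cmp 1,3)
blt L2: taken
$t1=10-15=-5
$t1=M[104]=18
$t1=18&255=18
$t1=18-9=9
$t5=104+4=108
$t7=1+1=2
cmp $t7, 3  (cmp 2,3)
blt L2: taken
$t1=9-15=-6
$t1=M[108]=20
$t1=20&255=20
$t1=20-9=11
$t5=108+4=112
$t7=2+1=3
cmp $t7, 3  (cmp 3,3)
blt L2: not taken
halt.
Total executed instructions: 28.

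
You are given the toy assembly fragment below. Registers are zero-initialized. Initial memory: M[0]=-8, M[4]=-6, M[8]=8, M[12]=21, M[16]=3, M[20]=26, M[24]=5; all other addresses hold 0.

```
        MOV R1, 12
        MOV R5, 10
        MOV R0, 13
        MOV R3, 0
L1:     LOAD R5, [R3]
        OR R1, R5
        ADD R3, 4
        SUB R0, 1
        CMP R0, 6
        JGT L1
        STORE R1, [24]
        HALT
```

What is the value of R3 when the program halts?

MOV R1, 12 → R1=12
MOV R5, 10 → R5=10
MOV R0, 13 → R0=13
MOV R3, 0 → R3=0
LOAD R5, [R3] → R5=M[0]=-8
OR R1, R5 → R1=12|(-8)=-4
ADD R3, 4 → R3=0+4=4
SUB R0, 1 → R0=13-1=12
CMP R0, 6  (cmp 12,6)
JGT L1: taken
LOAD R5, [R3] → R5=M[4]=-6
OR R1, R5 → R1=(-4)|(-6)=-2
ADD R3, 4 → R3=4+4=8
SUB R0, 1 → R0=12-1=11
CMP R0, 6  (cmp 11,6)
JGT L1: taken
LOAD R5, [R3] → R5=M[8]=8
OR R1, R5 → R1=(-2)|8=-2
ADD R3, 4 → R3=8+4=12
SUB R0, 1 → R0=11-1=10
CMP R0, 6  (cmp 10,6)
JGT L1: taken
LOAD R5, [R3] → R5=M[12]=21
OR R1, R5 → R1=(-2)|21=-1
ADD R3, 4 → R3=12+4=16
SUB R0, 1 → R0=10-1=9
CMP R0, 6  (cmp 9,6)
JGT L1: taken
LOAD R5, [R3] → R5=M[16]=3
OR R1, R5 → R1=(-1)|3=-1
ADD R3, 4 → R3=16+4=20
SUB R0, 1 → R0=9-1=8
CMP R0, 6  (cmp 8,6)
JGT L1: taken
LOAD R5, [R3] → R5=M[20]=26
OR R1, R5 → R1=(-1)|26=-1
ADD R3, 4 → R3=20+4=24
SUB R0, 1 → R0=8-1=7
CMP R0, 6  (cmp 7,6)
JGT L1: taken
LOAD R5, [R3] → R5=M[24]=5
OR R1, R5 → R1=(-1)|5=-1
ADD R3, 4 → R3=24+4=28
SUB R0, 1 → R0=7-1=6
CMP R0, 6  (cmp 6,6)
JGT L1: not taken
STORE R1, [24] → M[24]=-1
halt.

28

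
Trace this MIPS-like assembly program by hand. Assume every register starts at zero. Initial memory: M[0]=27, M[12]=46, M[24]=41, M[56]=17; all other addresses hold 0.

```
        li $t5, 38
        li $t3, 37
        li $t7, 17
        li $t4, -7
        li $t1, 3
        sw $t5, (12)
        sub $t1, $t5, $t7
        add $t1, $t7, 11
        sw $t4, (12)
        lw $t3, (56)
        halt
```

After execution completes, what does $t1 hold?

li $t5, 38 → $t5=38
li $t3, 37 → $t3=37
li $t7, 17 → $t7=17
li $t4, -7 → $t4=-7
li $t1, 3 → $t1=3
sw $t5, (12) → M[12]=38
sub $t1, $t5, $t7 → $t1=38-17=21
add $t1, $t7, 11 → $t1=17+11=28
sw $t4, (12) → M[12]=-7
lw $t3, (56) → $t3=M[56]=17
halt.

28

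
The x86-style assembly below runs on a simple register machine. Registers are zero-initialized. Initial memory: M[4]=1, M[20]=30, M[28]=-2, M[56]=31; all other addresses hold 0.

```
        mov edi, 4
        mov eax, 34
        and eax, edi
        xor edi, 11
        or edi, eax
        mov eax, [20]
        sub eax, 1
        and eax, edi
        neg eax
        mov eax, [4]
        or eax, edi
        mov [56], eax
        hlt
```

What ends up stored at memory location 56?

edi=4
eax=34
eax=34&4=0
edi=4^11=15
edi=15|0=15
eax=M[20]=30
eax=30-1=29
eax=29&15=13
eax=-(13)=-13
eax=M[4]=1
eax=1|15=15
mov [56], eax → M[56]=15
halt.

15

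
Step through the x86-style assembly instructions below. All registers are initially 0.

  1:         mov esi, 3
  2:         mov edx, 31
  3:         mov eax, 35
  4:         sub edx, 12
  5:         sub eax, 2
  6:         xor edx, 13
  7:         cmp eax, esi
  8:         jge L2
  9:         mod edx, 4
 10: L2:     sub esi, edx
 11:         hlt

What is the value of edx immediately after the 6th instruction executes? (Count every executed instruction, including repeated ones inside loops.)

esi=3
edx=31
eax=35
edx=31-12=19
eax=35-2=33
edx=19^13=30
After step 6: edx = 30.

30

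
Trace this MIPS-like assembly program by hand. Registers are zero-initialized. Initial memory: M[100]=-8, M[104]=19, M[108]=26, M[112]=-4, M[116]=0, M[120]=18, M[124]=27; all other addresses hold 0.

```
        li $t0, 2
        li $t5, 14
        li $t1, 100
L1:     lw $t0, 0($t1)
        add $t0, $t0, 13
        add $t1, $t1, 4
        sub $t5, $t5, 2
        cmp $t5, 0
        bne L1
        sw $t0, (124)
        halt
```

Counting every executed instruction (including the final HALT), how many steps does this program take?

li $t0, 2 → $t0=2
li $t5, 14 → $t5=14
li $t1, 100 → $t1=100
lw $t0, 0($t1) → $t0=M[100]=-8
add $t0, $t0, 13 → $t0=(-8)+13=5
add $t1, $t1, 4 → $t1=100+4=104
sub $t5, $t5, 2 → $t5=14-2=12
cmp $t5, 0  (cmp 12,0)
bne L1: taken
lw $t0, 0($t1) → $t0=M[104]=19
add $t0, $t0, 13 → $t0=19+13=32
add $t1, $t1, 4 → $t1=104+4=108
sub $t5, $t5, 2 → $t5=12-2=10
cmp $t5, 0  (cmp 10,0)
bne L1: taken
lw $t0, 0($t1) → $t0=M[108]=26
add $t0, $t0, 13 → $t0=26+13=39
add $t1, $t1, 4 → $t1=108+4=112
sub $t5, $t5, 2 → $t5=10-2=8
cmp $t5, 0  (cmp 8,0)
bne L1: taken
lw $t0, 0($t1) → $t0=M[112]=-4
add $t0, $t0, 13 → $t0=(-4)+13=9
add $t1, $t1, 4 → $t1=112+4=116
sub $t5, $t5, 2 → $t5=8-2=6
cmp $t5, 0  (cmp 6,0)
bne L1: taken
lw $t0, 0($t1) → $t0=M[116]=0
add $t0, $t0, 13 → $t0=0+13=13
add $t1, $t1, 4 → $t1=116+4=120
sub $t5, $t5, 2 → $t5=6-2=4
cmp $t5, 0  (cmp 4,0)
bne L1: taken
lw $t0, 0($t1) → $t0=M[120]=18
add $t0, $t0, 13 → $t0=18+13=31
add $t1, $t1, 4 → $t1=120+4=124
sub $t5, $t5, 2 → $t5=4-2=2
cmp $t5, 0  (cmp 2,0)
bne L1: taken
lw $t0, 0($t1) → $t0=M[124]=27
add $t0, $t0, 13 → $t0=27+13=40
add $t1, $t1, 4 → $t1=124+4=128
sub $t5, $t5, 2 → $t5=2-2=0
cmp $t5, 0  (cmp 0,0)
bne L1: not taken
sw $t0, (124) → M[124]=40
halt.
Total executed instructions: 47.

47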